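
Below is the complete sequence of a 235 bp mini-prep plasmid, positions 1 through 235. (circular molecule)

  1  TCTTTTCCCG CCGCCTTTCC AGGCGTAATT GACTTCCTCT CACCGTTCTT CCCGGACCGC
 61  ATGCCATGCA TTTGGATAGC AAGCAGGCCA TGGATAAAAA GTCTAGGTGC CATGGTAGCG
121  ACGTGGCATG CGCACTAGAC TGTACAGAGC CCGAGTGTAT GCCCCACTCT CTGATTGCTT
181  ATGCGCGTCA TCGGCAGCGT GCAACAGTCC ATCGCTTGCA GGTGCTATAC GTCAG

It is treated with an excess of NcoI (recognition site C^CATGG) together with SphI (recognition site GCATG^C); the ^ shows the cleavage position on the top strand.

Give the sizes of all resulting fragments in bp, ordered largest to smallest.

168, 25, 22, 20 bp

NcoI sites (CCATGG) start at positions 88, 110.
NcoI cuts after the first base of each site, so after positions 88, 110.
SphI sites (GCATGC) start at positions 59, 126.
SphI cuts after base 5 of each site (before the last base), so after positions 63, 130.
Combined cut positions: 63, 88, 110, 130.
Circular molecule, 4 cuts → 4 fragments:
  64–88 → 25 bp
  89–110 → 22 bp
  111–130 → 20 bp
  131–235 then 1–63 → 105 + 63 = 168 bp
Sorted largest to smallest: 168, 25, 22, 20 bp.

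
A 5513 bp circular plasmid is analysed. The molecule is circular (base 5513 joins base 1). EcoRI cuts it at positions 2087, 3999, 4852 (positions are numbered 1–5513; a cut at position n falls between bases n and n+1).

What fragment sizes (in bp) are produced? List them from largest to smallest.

2748, 1912, 853 bp

Circular molecule, 3 cuts → 3 fragments:
  3999 − 2087 = 1912 bp
  4852 − 3999 = 853 bp
  wrap: 5513 − 4852 + 2087 = 2748 bp
Sorted largest to smallest: 2748, 1912, 853 bp.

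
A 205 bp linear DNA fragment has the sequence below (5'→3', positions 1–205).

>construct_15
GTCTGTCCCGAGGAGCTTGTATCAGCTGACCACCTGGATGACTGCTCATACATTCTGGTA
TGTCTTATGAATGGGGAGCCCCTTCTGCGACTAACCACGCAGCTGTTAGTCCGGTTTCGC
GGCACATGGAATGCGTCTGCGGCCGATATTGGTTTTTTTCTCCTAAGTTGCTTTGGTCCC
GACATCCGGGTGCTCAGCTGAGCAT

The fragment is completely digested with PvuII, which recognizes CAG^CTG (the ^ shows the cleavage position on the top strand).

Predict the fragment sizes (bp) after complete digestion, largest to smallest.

95, 77, 25, 8 bp

PvuII sites (CAGCTG) start at positions 23, 100, 195.
PvuII cuts after base 3 of each site, so after positions 25, 102, 197.
Linear molecule, 3 cuts → 4 fragments:
  1–25 → 25 bp
  26–102 → 77 bp
  103–197 → 95 bp
  198–205 → 8 bp
Sorted largest to smallest: 95, 77, 25, 8 bp.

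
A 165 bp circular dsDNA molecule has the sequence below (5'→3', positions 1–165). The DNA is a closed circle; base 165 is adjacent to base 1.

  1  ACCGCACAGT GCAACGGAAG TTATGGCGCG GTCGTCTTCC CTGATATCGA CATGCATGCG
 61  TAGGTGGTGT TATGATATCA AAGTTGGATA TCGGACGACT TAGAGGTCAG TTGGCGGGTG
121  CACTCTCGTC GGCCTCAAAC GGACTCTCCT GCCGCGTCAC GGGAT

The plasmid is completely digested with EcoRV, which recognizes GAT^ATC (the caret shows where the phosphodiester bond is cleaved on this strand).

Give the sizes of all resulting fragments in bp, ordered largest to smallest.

121, 31, 13 bp

EcoRV sites (GATATC) start at positions 43, 74, 87.
EcoRV cuts after base 3 of each site, so after positions 45, 76, 89.
Circular molecule, 3 cuts → 3 fragments:
  46–76 → 31 bp
  77–89 → 13 bp
  90–165 then 1–45 → 76 + 45 = 121 bp
Sorted largest to smallest: 121, 31, 13 bp.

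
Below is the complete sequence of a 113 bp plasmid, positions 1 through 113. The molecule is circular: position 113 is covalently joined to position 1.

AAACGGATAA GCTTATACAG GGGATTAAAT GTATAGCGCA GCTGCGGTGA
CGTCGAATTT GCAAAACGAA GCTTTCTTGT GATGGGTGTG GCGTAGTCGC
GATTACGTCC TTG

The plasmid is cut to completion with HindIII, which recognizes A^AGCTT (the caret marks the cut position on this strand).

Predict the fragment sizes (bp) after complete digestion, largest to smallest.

HindIII sites (AAGCTT) start at positions 9, 69.
HindIII cuts after the first base of each site, so after positions 9, 69.
Circular molecule, 2 cuts → 2 fragments:
  10–69 → 60 bp
  70–113 then 1–9 → 44 + 9 = 53 bp
Sorted largest to smallest: 60, 53 bp.

60, 53 bp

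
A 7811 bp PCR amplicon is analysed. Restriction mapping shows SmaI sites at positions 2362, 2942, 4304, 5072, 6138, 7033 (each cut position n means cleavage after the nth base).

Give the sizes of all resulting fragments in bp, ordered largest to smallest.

2362, 1362, 1066, 895, 778, 768, 580 bp

Linear molecule, 6 cuts → 7 fragments:
  2362 − 0 = 2362 bp
  2942 − 2362 = 580 bp
  4304 − 2942 = 1362 bp
  5072 − 4304 = 768 bp
  6138 − 5072 = 1066 bp
  7033 − 6138 = 895 bp
  7811 − 7033 = 778 bp
Sorted largest to smallest: 2362, 1362, 1066, 895, 778, 768, 580 bp.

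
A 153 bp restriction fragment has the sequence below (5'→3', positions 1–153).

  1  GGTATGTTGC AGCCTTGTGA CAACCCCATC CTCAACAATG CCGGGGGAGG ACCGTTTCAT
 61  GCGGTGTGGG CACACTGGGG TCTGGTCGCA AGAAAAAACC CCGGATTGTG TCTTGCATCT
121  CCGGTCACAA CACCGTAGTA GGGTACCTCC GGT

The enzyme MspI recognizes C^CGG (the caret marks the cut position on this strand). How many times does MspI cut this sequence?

4

CCGG occurs starting at positions 41, 101, 121, 149.
MspI cuts at 4 sites.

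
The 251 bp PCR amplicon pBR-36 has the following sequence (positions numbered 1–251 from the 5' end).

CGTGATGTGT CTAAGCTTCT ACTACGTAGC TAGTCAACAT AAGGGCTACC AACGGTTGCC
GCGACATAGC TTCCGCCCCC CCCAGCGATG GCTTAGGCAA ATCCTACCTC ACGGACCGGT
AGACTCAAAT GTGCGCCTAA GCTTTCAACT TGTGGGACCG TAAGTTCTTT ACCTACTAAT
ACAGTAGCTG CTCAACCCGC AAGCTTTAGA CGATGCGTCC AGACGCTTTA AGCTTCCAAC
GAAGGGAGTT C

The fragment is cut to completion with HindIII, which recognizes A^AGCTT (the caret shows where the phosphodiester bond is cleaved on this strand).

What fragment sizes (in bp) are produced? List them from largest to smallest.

126, 62, 29, 21, 13 bp

HindIII sites (AAGCTT) start at positions 13, 139, 201, 230.
HindIII cuts after the first base of each site, so after positions 13, 139, 201, 230.
Linear molecule, 4 cuts → 5 fragments:
  1–13 → 13 bp
  14–139 → 126 bp
  140–201 → 62 bp
  202–230 → 29 bp
  231–251 → 21 bp
Sorted largest to smallest: 126, 62, 29, 21, 13 bp.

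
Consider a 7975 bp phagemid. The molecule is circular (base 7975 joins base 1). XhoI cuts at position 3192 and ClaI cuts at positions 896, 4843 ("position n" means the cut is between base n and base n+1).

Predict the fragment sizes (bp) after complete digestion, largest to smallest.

4028, 2296, 1651 bp

Combined cut positions (sorted): 896, 3192, 4843.
Circular molecule, 3 cuts → 3 fragments:
  3192 − 896 = 2296 bp
  4843 − 3192 = 1651 bp
  wrap: 7975 − 4843 + 896 = 4028 bp
Sorted largest to smallest: 4028, 2296, 1651 bp.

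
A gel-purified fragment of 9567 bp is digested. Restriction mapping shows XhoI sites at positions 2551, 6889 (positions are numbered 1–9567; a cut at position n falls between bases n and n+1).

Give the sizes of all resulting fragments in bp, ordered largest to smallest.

Linear molecule, 2 cuts → 3 fragments:
  2551 − 0 = 2551 bp
  6889 − 2551 = 4338 bp
  9567 − 6889 = 2678 bp
Sorted largest to smallest: 4338, 2678, 2551 bp.

4338, 2678, 2551 bp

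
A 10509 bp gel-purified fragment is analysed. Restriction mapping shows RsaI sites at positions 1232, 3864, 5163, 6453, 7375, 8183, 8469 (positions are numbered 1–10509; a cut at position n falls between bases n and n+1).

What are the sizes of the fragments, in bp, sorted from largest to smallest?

2632, 2040, 1299, 1290, 1232, 922, 808, 286 bp

Linear molecule, 7 cuts → 8 fragments:
  1232 − 0 = 1232 bp
  3864 − 1232 = 2632 bp
  5163 − 3864 = 1299 bp
  6453 − 5163 = 1290 bp
  7375 − 6453 = 922 bp
  8183 − 7375 = 808 bp
  8469 − 8183 = 286 bp
  10509 − 8469 = 2040 bp
Sorted largest to smallest: 2632, 2040, 1299, 1290, 1232, 922, 808, 286 bp.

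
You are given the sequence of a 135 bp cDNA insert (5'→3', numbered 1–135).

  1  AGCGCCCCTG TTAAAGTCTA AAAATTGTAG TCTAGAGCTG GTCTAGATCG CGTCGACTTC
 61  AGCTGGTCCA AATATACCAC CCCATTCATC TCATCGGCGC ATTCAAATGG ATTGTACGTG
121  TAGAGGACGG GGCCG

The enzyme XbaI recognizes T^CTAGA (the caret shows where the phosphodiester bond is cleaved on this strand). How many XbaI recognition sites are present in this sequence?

TCTAGA occurs starting at positions 31, 42.
XbaI cuts at 2 sites.

2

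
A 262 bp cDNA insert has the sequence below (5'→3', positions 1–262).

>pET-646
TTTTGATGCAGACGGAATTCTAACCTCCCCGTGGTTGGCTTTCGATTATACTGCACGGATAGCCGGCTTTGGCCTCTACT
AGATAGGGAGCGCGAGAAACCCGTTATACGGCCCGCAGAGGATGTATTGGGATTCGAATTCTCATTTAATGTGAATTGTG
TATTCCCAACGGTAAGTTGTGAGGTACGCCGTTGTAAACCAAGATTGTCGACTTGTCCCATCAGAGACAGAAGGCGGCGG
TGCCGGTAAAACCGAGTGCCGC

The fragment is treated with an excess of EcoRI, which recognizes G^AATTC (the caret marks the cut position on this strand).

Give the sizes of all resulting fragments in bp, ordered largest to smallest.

EcoRI sites (GAATTC) start at positions 15, 136.
EcoRI cuts after the first base of each site, so after positions 15, 136.
Linear molecule, 2 cuts → 3 fragments:
  1–15 → 15 bp
  16–136 → 121 bp
  137–262 → 126 bp
Sorted largest to smallest: 126, 121, 15 bp.

126, 121, 15 bp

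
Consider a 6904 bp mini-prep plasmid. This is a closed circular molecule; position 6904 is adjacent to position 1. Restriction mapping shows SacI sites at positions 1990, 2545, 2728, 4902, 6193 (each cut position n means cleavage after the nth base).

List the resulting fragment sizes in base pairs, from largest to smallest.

Circular molecule, 5 cuts → 5 fragments:
  2545 − 1990 = 555 bp
  2728 − 2545 = 183 bp
  4902 − 2728 = 2174 bp
  6193 − 4902 = 1291 bp
  wrap: 6904 − 6193 + 1990 = 2701 bp
Sorted largest to smallest: 2701, 2174, 1291, 555, 183 bp.

2701, 2174, 1291, 555, 183 bp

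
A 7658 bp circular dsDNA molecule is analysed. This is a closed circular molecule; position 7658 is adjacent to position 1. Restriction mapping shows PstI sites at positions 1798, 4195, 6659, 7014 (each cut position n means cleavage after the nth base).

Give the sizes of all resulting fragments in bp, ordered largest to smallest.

2464, 2442, 2397, 355 bp

Circular molecule, 4 cuts → 4 fragments:
  4195 − 1798 = 2397 bp
  6659 − 4195 = 2464 bp
  7014 − 6659 = 355 bp
  wrap: 7658 − 7014 + 1798 = 2442 bp
Sorted largest to smallest: 2464, 2442, 2397, 355 bp.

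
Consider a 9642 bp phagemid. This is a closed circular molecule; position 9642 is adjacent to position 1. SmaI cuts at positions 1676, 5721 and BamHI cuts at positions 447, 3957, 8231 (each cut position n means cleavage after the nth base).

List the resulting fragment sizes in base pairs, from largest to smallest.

Combined cut positions (sorted): 447, 1676, 3957, 5721, 8231.
Circular molecule, 5 cuts → 5 fragments:
  1676 − 447 = 1229 bp
  3957 − 1676 = 2281 bp
  5721 − 3957 = 1764 bp
  8231 − 5721 = 2510 bp
  wrap: 9642 − 8231 + 447 = 1858 bp
Sorted largest to smallest: 2510, 2281, 1858, 1764, 1229 bp.

2510, 2281, 1858, 1764, 1229 bp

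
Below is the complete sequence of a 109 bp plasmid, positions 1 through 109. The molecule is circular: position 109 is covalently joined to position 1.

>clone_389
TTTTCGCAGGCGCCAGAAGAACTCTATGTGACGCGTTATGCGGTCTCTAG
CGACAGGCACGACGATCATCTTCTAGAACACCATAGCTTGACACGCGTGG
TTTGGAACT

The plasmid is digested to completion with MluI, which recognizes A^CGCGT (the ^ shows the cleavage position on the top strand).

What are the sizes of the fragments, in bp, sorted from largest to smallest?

MluI sites (ACGCGT) start at positions 31, 93.
MluI cuts after the first base of each site, so after positions 31, 93.
Circular molecule, 2 cuts → 2 fragments:
  32–93 → 62 bp
  94–109 then 1–31 → 16 + 31 = 47 bp
Sorted largest to smallest: 62, 47 bp.

62, 47 bp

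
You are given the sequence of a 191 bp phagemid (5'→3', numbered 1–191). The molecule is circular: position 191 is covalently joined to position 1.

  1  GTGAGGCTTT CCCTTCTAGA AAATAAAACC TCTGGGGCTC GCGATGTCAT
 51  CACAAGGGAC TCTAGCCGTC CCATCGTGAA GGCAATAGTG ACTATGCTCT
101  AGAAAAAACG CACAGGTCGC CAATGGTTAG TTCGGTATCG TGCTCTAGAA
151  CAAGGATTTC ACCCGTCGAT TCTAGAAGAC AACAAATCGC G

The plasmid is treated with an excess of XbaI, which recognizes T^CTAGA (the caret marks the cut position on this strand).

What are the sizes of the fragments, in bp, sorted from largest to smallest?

83, 46, 35, 27 bp

XbaI sites (TCTAGA) start at positions 15, 98, 144, 171.
XbaI cuts after the first base of each site, so after positions 15, 98, 144, 171.
Circular molecule, 4 cuts → 4 fragments:
  16–98 → 83 bp
  99–144 → 46 bp
  145–171 → 27 bp
  172–191 then 1–15 → 20 + 15 = 35 bp
Sorted largest to smallest: 83, 46, 35, 27 bp.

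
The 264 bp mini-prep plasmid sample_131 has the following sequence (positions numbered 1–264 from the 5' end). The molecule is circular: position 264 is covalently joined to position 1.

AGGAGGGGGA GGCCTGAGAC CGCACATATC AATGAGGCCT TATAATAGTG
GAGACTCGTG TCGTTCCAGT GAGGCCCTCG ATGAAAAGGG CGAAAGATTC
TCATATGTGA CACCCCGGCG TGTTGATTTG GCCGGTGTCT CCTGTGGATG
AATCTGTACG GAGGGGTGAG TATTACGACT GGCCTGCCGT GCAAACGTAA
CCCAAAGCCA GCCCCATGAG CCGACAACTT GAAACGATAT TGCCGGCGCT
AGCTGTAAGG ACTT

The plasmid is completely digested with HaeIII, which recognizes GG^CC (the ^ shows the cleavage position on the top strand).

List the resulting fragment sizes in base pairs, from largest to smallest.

94, 57, 51, 37, 25 bp

HaeIII sites (GGCC) start at positions 11, 36, 73, 130, 181.
HaeIII cuts after base 2 of each site, so after positions 12, 37, 74, 131, 182.
Circular molecule, 5 cuts → 5 fragments:
  13–37 → 25 bp
  38–74 → 37 bp
  75–131 → 57 bp
  132–182 → 51 bp
  183–264 then 1–12 → 82 + 12 = 94 bp
Sorted largest to smallest: 94, 57, 51, 37, 25 bp.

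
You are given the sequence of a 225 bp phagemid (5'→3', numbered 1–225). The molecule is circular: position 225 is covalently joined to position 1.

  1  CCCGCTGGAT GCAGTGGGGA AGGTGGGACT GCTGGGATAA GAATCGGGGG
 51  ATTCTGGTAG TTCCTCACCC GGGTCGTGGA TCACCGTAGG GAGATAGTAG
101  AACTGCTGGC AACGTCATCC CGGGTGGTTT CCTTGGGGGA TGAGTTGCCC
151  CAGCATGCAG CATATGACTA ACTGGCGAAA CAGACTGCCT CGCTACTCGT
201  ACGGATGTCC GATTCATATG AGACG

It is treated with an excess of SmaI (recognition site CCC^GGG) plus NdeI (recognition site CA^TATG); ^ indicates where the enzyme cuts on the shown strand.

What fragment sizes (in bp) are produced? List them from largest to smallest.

79, 54, 51, 41 bp

SmaI sites (CCCGGG) start at positions 68, 119.
SmaI cuts after base 3 of each site, so after positions 70, 121.
NdeI sites (CATATG) start at positions 161, 215.
NdeI cuts after base 2 of each site, so after positions 162, 216.
Combined cut positions: 70, 121, 162, 216.
Circular molecule, 4 cuts → 4 fragments:
  71–121 → 51 bp
  122–162 → 41 bp
  163–216 → 54 bp
  217–225 then 1–70 → 9 + 70 = 79 bp
Sorted largest to smallest: 79, 54, 51, 41 bp.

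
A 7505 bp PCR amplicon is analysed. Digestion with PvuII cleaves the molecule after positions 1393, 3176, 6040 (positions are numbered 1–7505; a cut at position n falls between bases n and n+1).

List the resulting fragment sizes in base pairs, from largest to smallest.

2864, 1783, 1465, 1393 bp

Linear molecule, 3 cuts → 4 fragments:
  1393 − 0 = 1393 bp
  3176 − 1393 = 1783 bp
  6040 − 3176 = 2864 bp
  7505 − 6040 = 1465 bp
Sorted largest to smallest: 2864, 1783, 1465, 1393 bp.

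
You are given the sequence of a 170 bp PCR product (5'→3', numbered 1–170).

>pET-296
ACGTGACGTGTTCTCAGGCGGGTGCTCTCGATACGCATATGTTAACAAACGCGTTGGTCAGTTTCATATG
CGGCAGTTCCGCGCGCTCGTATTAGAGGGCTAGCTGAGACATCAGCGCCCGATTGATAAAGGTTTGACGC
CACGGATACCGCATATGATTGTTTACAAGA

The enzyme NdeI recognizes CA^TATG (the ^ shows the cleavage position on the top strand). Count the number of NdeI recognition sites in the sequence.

3

CATATG occurs starting at positions 36, 65, 152.
NdeI cuts at 3 sites.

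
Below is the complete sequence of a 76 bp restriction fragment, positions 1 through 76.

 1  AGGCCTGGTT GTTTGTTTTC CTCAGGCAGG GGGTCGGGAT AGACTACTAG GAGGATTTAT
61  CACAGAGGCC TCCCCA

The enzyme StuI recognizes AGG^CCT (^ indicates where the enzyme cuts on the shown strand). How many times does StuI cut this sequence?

2

AGGCCT occurs starting at positions 1, 66.
StuI cuts at 2 sites.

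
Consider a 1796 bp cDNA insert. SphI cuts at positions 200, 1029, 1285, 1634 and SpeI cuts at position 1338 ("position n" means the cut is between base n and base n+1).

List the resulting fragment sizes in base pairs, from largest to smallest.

Combined cut positions (sorted): 200, 1029, 1285, 1338, 1634.
Linear molecule, 5 cuts → 6 fragments:
  200 − 0 = 200 bp
  1029 − 200 = 829 bp
  1285 − 1029 = 256 bp
  1338 − 1285 = 53 bp
  1634 − 1338 = 296 bp
  1796 − 1634 = 162 bp
Sorted largest to smallest: 829, 296, 256, 200, 162, 53 bp.

829, 296, 256, 200, 162, 53 bp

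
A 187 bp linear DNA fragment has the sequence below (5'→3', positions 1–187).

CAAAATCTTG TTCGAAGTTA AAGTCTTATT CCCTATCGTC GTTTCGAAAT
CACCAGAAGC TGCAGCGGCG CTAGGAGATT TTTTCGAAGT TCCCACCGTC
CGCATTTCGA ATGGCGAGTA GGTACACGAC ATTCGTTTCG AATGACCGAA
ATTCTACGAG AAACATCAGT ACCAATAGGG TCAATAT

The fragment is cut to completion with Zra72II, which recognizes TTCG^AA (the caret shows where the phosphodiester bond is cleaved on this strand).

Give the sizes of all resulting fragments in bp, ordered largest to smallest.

Zra72II sites (TTCGAA) start at positions 11, 43, 83, 106, 137.
Zra72II cuts after base 4 of each site, so after positions 14, 46, 86, 109, 140.
Linear molecule, 5 cuts → 6 fragments:
  1–14 → 14 bp
  15–46 → 32 bp
  47–86 → 40 bp
  87–109 → 23 bp
  110–140 → 31 bp
  141–187 → 47 bp
Sorted largest to smallest: 47, 40, 32, 31, 23, 14 bp.

47, 40, 32, 31, 23, 14 bp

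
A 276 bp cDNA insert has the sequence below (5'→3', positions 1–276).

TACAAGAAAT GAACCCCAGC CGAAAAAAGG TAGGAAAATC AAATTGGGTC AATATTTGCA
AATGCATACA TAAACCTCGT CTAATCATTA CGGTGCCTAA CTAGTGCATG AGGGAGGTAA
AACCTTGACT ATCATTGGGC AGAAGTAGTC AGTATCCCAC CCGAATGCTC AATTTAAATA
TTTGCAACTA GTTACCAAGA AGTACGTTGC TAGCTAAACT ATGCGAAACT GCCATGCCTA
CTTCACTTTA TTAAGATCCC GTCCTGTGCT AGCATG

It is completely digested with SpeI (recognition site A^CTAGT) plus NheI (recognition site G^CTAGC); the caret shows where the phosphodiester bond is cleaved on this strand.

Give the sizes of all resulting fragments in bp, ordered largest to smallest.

100, 87, 59, 22, 8 bp

SpeI sites (ACTAGT) start at positions 100, 187.
SpeI cuts after the first base of each site, so after positions 100, 187.
NheI sites (GCTAGC) start at positions 209, 268.
NheI cuts after the first base of each site, so after positions 209, 268.
Combined cut positions: 100, 187, 209, 268.
Linear molecule, 4 cuts → 5 fragments:
  1–100 → 100 bp
  101–187 → 87 bp
  188–209 → 22 bp
  210–268 → 59 bp
  269–276 → 8 bp
Sorted largest to smallest: 100, 87, 59, 22, 8 bp.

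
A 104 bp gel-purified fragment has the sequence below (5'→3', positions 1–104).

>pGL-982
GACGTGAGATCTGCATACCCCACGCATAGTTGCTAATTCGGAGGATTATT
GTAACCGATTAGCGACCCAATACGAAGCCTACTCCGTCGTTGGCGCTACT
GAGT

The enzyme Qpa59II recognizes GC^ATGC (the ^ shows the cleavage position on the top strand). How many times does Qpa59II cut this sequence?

0

No occurrence of GCATGC is present in the sequence.
Qpa59II does not cut: 0 sites.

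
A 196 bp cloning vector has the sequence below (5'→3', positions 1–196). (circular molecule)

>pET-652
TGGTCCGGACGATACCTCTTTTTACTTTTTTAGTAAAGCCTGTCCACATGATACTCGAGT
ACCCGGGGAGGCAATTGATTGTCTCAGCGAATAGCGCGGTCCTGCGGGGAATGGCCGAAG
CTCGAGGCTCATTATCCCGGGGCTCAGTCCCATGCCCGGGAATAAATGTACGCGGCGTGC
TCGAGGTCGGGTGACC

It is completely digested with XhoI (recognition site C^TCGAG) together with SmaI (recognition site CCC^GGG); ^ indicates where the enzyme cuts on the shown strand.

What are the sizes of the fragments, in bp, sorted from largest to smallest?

70, 57, 23, 19, 17, 10 bp

XhoI sites (CTCGAG) start at positions 54, 121, 180.
XhoI cuts after the first base of each site, so after positions 54, 121, 180.
SmaI sites (CCCGGG) start at positions 62, 136, 155.
SmaI cuts after base 3 of each site, so after positions 64, 138, 157.
Combined cut positions: 54, 64, 121, 138, 157, 180.
Circular molecule, 6 cuts → 6 fragments:
  55–64 → 10 bp
  65–121 → 57 bp
  122–138 → 17 bp
  139–157 → 19 bp
  158–180 → 23 bp
  181–196 then 1–54 → 16 + 54 = 70 bp
Sorted largest to smallest: 70, 57, 23, 19, 17, 10 bp.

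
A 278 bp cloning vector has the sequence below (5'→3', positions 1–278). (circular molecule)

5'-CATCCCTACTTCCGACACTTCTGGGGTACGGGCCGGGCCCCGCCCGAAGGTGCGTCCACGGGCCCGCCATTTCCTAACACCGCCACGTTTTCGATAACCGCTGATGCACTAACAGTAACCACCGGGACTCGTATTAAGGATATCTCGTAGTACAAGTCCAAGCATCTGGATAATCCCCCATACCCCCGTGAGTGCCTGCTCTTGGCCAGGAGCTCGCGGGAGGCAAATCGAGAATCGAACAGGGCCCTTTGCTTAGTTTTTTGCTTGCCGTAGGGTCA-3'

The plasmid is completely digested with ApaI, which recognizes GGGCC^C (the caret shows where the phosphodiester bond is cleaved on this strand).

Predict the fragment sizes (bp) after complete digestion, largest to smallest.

ApaI sites (GGGCCC) start at positions 35, 60, 242.
ApaI cuts after base 5 of each site (before the last base), so after positions 39, 64, 246.
Circular molecule, 3 cuts → 3 fragments:
  40–64 → 25 bp
  65–246 → 182 bp
  247–278 then 1–39 → 32 + 39 = 71 bp
Sorted largest to smallest: 182, 71, 25 bp.

182, 71, 25 bp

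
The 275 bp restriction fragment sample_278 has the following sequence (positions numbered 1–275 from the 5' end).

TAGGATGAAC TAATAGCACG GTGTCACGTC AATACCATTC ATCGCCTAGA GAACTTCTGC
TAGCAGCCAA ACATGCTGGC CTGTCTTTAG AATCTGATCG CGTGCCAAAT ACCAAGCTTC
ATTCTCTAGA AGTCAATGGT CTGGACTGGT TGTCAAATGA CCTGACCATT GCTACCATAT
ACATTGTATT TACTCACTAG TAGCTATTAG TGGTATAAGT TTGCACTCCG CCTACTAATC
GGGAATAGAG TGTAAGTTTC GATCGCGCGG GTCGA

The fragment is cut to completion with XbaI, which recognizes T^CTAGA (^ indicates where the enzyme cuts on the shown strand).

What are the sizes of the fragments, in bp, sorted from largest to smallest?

150, 125 bp

The XbaI site (TCTAGA) starts at position 125.
XbaI cuts after the first base of each site, so after position 125.
Linear molecule, 1 cut → 2 fragments:
  1–125 → 125 bp
  126–275 → 150 bp
Sorted largest to smallest: 150, 125 bp.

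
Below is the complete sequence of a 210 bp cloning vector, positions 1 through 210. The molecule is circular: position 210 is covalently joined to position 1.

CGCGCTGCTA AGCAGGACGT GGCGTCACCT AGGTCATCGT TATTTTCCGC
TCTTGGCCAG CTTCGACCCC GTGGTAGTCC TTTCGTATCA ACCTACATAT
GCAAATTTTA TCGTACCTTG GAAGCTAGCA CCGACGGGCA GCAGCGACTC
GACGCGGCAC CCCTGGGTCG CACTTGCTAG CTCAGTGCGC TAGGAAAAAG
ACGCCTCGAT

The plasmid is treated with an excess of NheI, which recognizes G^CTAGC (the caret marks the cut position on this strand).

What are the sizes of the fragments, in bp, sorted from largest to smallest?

158, 52 bp

NheI sites (GCTAGC) start at positions 124, 176.
NheI cuts after the first base of each site, so after positions 124, 176.
Circular molecule, 2 cuts → 2 fragments:
  125–176 → 52 bp
  177–210 then 1–124 → 34 + 124 = 158 bp
Sorted largest to smallest: 158, 52 bp.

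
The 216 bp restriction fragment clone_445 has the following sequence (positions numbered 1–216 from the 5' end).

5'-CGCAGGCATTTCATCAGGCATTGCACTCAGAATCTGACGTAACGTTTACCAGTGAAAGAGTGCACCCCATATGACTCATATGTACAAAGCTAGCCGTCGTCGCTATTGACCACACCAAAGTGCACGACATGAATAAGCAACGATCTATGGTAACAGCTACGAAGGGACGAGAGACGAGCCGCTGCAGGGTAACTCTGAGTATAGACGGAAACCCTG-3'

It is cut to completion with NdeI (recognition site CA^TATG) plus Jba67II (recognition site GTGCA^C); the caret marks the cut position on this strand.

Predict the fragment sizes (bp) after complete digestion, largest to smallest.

NdeI sites (CATATG) start at positions 68, 77.
NdeI cuts after base 2 of each site, so after positions 69, 78.
Jba67II sites (GTGCAC) start at positions 60, 120.
Jba67II cuts after base 5 of each site (before the last base), so after positions 64, 124.
Combined cut positions: 64, 69, 78, 124.
Linear molecule, 4 cuts → 5 fragments:
  1–64 → 64 bp
  65–69 → 5 bp
  70–78 → 9 bp
  79–124 → 46 bp
  125–216 → 92 bp
Sorted largest to smallest: 92, 64, 46, 9, 5 bp.

92, 64, 46, 9, 5 bp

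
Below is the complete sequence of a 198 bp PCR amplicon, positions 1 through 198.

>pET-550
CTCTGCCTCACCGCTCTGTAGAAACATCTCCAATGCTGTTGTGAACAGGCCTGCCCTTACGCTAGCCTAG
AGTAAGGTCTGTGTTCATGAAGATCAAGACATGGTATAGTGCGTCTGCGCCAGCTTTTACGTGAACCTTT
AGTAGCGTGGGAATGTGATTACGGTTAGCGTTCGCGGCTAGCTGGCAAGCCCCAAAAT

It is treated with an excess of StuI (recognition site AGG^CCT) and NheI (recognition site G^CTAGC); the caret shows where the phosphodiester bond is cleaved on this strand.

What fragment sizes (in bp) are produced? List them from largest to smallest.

116, 49, 21, 12 bp

The StuI site (AGGCCT) starts at position 47.
StuI cuts after base 3 of each site, so after position 49.
NheI sites (GCTAGC) start at positions 61, 177.
NheI cuts after the first base of each site, so after positions 61, 177.
Combined cut positions: 49, 61, 177.
Linear molecule, 3 cuts → 4 fragments:
  1–49 → 49 bp
  50–61 → 12 bp
  62–177 → 116 bp
  178–198 → 21 bp
Sorted largest to smallest: 116, 49, 21, 12 bp.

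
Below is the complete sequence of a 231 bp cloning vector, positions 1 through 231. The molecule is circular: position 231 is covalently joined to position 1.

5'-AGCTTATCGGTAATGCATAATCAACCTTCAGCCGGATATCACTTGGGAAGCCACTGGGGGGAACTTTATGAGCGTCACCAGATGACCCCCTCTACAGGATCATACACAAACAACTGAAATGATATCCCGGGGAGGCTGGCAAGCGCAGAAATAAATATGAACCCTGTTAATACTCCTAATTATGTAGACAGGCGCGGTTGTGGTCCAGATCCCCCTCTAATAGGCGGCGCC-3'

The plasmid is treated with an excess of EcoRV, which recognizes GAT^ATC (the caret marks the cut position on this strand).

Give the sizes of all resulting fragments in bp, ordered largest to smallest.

145, 86 bp

EcoRV sites (GATATC) start at positions 35, 121.
EcoRV cuts after base 3 of each site, so after positions 37, 123.
Circular molecule, 2 cuts → 2 fragments:
  38–123 → 86 bp
  124–231 then 1–37 → 108 + 37 = 145 bp
Sorted largest to smallest: 145, 86 bp.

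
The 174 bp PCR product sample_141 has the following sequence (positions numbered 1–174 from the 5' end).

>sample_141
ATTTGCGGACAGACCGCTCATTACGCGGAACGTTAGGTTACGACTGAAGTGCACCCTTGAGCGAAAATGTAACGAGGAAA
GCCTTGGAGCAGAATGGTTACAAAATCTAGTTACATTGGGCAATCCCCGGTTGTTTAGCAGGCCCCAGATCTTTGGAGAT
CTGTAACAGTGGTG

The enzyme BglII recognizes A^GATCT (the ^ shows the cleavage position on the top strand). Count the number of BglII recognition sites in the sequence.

2

AGATCT occurs starting at positions 147, 157.
BglII cuts at 2 sites.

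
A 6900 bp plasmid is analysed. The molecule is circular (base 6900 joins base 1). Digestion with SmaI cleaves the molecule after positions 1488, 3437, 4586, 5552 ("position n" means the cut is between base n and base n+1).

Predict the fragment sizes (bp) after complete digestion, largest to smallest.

Circular molecule, 4 cuts → 4 fragments:
  3437 − 1488 = 1949 bp
  4586 − 3437 = 1149 bp
  5552 − 4586 = 966 bp
  wrap: 6900 − 5552 + 1488 = 2836 bp
Sorted largest to smallest: 2836, 1949, 1149, 966 bp.

2836, 1949, 1149, 966 bp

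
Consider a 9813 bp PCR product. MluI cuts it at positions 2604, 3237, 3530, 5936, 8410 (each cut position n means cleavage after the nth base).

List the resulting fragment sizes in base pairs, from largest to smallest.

2604, 2474, 2406, 1403, 633, 293 bp

Linear molecule, 5 cuts → 6 fragments:
  2604 − 0 = 2604 bp
  3237 − 2604 = 633 bp
  3530 − 3237 = 293 bp
  5936 − 3530 = 2406 bp
  8410 − 5936 = 2474 bp
  9813 − 8410 = 1403 bp
Sorted largest to smallest: 2604, 2474, 2406, 1403, 633, 293 bp.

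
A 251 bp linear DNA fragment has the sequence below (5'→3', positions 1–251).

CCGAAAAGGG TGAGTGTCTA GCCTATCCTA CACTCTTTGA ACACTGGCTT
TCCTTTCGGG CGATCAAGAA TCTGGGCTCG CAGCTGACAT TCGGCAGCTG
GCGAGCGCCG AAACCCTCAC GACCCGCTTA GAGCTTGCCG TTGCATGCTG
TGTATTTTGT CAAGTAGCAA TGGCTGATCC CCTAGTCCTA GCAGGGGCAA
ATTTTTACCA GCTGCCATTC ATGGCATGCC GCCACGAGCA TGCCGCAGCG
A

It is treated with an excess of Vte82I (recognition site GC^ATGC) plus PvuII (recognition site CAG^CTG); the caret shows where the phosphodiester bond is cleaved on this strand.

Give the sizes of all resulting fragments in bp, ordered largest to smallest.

Vte82I sites (GCATGC) start at positions 143, 224, 238.
Vte82I cuts after base 2 of each site, so after positions 144, 225, 239.
PvuII sites (CAGCTG) start at positions 81, 95, 209.
PvuII cuts after base 3 of each site, so after positions 83, 97, 211.
Combined cut positions: 83, 97, 144, 211, 225, 239.
Linear molecule, 6 cuts → 7 fragments:
  1–83 → 83 bp
  84–97 → 14 bp
  98–144 → 47 bp
  145–211 → 67 bp
  212–225 → 14 bp
  226–239 → 14 bp
  240–251 → 12 bp
Sorted largest to smallest: 83, 67, 47, 14, 14, 14, 12 bp.

83, 67, 47, 14, 14, 14, 12 bp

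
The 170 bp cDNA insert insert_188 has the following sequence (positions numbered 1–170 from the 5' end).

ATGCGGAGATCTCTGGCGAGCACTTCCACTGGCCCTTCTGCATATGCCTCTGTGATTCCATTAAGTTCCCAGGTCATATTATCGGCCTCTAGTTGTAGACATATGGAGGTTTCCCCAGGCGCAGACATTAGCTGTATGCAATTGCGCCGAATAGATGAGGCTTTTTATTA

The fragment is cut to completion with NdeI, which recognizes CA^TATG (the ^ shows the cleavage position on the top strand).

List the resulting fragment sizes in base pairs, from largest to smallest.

69, 59, 42 bp

NdeI sites (CATATG) start at positions 41, 100.
NdeI cuts after base 2 of each site, so after positions 42, 101.
Linear molecule, 2 cuts → 3 fragments:
  1–42 → 42 bp
  43–101 → 59 bp
  102–170 → 69 bp
Sorted largest to smallest: 69, 59, 42 bp.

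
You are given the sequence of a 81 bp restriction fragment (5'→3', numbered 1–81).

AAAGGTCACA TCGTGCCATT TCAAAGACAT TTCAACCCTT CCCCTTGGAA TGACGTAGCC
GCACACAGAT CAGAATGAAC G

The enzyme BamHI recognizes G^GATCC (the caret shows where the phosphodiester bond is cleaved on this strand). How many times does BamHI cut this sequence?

0

No occurrence of GGATCC is present in the sequence.
BamHI does not cut: 0 sites.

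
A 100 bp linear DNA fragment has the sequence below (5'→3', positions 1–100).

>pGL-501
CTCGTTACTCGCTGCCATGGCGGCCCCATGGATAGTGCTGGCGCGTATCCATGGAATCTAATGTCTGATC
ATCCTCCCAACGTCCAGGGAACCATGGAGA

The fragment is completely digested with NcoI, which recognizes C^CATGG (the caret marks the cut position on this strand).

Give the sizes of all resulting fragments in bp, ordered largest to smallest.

NcoI sites (CCATGG) start at positions 15, 26, 49, 92.
NcoI cuts after the first base of each site, so after positions 15, 26, 49, 92.
Linear molecule, 4 cuts → 5 fragments:
  1–15 → 15 bp
  16–26 → 11 bp
  27–49 → 23 bp
  50–92 → 43 bp
  93–100 → 8 bp
Sorted largest to smallest: 43, 23, 15, 11, 8 bp.

43, 23, 15, 11, 8 bp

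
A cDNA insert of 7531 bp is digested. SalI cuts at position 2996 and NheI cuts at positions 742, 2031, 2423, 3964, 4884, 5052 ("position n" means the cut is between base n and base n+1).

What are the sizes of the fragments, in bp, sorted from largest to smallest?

Combined cut positions (sorted): 742, 2031, 2423, 2996, 3964, 4884, 5052.
Linear molecule, 7 cuts → 8 fragments:
  742 − 0 = 742 bp
  2031 − 742 = 1289 bp
  2423 − 2031 = 392 bp
  2996 − 2423 = 573 bp
  3964 − 2996 = 968 bp
  4884 − 3964 = 920 bp
  5052 − 4884 = 168 bp
  7531 − 5052 = 2479 bp
Sorted largest to smallest: 2479, 1289, 968, 920, 742, 573, 392, 168 bp.

2479, 1289, 968, 920, 742, 573, 392, 168 bp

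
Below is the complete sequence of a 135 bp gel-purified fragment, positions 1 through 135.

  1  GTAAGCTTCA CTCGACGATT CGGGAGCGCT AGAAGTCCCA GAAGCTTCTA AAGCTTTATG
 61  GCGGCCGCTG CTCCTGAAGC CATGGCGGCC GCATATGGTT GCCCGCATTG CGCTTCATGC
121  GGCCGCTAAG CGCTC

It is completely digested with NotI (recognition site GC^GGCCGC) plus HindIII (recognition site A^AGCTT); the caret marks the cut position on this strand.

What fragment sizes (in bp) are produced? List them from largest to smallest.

NotI sites (GCGGCCGC) start at positions 61, 85, 119.
NotI cuts after base 2 of each site, so after positions 62, 86, 120.
HindIII sites (AAGCTT) start at positions 3, 42, 51.
HindIII cuts after the first base of each site, so after positions 3, 42, 51.
Combined cut positions: 3, 42, 51, 62, 86, 120.
Linear molecule, 6 cuts → 7 fragments:
  1–3 → 3 bp
  4–42 → 39 bp
  43–51 → 9 bp
  52–62 → 11 bp
  63–86 → 24 bp
  87–120 → 34 bp
  121–135 → 15 bp
Sorted largest to smallest: 39, 34, 24, 15, 11, 9, 3 bp.

39, 34, 24, 15, 11, 9, 3 bp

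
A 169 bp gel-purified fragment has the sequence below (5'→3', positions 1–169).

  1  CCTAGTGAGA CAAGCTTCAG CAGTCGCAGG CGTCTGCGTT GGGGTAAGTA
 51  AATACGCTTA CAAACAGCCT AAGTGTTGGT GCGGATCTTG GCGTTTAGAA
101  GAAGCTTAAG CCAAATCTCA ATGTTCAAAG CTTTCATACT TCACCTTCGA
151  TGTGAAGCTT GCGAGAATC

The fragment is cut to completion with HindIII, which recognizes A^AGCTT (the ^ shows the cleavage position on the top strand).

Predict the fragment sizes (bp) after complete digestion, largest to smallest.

HindIII sites (AAGCTT) start at positions 12, 102, 128, 155.
HindIII cuts after the first base of each site, so after positions 12, 102, 128, 155.
Linear molecule, 4 cuts → 5 fragments:
  1–12 → 12 bp
  13–102 → 90 bp
  103–128 → 26 bp
  129–155 → 27 bp
  156–169 → 14 bp
Sorted largest to smallest: 90, 27, 26, 14, 12 bp.

90, 27, 26, 14, 12 bp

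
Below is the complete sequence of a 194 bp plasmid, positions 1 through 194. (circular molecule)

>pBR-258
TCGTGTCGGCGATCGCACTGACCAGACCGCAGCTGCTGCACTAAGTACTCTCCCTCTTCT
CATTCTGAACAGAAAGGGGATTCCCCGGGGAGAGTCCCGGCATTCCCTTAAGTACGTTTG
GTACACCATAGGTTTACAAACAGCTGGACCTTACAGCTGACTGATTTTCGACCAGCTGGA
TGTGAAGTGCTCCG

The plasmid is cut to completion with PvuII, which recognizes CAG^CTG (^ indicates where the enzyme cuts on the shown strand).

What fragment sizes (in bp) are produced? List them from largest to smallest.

PvuII sites (CAGCTG) start at positions 30, 141, 154, 173.
PvuII cuts after base 3 of each site, so after positions 32, 143, 156, 175.
Circular molecule, 4 cuts → 4 fragments:
  33–143 → 111 bp
  144–156 → 13 bp
  157–175 → 19 bp
  176–194 then 1–32 → 19 + 32 = 51 bp
Sorted largest to smallest: 111, 51, 19, 13 bp.

111, 51, 19, 13 bp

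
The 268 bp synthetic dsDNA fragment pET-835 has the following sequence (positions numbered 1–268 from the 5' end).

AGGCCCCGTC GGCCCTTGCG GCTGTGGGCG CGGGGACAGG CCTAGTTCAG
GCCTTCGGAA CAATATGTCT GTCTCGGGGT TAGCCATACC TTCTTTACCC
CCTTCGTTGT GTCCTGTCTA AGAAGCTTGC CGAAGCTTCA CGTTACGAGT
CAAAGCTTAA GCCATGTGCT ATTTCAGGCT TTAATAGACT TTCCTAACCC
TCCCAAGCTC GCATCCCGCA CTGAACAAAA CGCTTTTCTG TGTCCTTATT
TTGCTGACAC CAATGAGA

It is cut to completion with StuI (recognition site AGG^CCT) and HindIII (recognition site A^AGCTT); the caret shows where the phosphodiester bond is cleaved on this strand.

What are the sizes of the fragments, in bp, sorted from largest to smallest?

StuI sites (AGGCCT) start at positions 38, 49.
StuI cuts after base 3 of each site, so after positions 40, 51.
HindIII sites (AAGCTT) start at positions 123, 133, 153.
HindIII cuts after the first base of each site, so after positions 123, 133, 153.
Combined cut positions: 40, 51, 123, 133, 153.
Linear molecule, 5 cuts → 6 fragments:
  1–40 → 40 bp
  41–51 → 11 bp
  52–123 → 72 bp
  124–133 → 10 bp
  134–153 → 20 bp
  154–268 → 115 bp
Sorted largest to smallest: 115, 72, 40, 20, 11, 10 bp.

115, 72, 40, 20, 11, 10 bp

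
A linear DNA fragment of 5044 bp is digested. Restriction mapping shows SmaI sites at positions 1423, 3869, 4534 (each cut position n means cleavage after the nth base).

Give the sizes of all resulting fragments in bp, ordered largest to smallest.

Linear molecule, 3 cuts → 4 fragments:
  1423 − 0 = 1423 bp
  3869 − 1423 = 2446 bp
  4534 − 3869 = 665 bp
  5044 − 4534 = 510 bp
Sorted largest to smallest: 2446, 1423, 665, 510 bp.

2446, 1423, 665, 510 bp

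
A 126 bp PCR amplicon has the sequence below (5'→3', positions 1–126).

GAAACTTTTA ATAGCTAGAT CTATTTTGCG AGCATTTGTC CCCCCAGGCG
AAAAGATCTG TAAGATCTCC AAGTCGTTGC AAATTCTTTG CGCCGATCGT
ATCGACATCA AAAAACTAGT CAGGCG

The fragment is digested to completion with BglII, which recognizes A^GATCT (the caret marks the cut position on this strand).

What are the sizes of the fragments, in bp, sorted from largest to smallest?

63, 37, 17, 9 bp

BglII sites (AGATCT) start at positions 17, 54, 63.
BglII cuts after the first base of each site, so after positions 17, 54, 63.
Linear molecule, 3 cuts → 4 fragments:
  1–17 → 17 bp
  18–54 → 37 bp
  55–63 → 9 bp
  64–126 → 63 bp
Sorted largest to smallest: 63, 37, 17, 9 bp.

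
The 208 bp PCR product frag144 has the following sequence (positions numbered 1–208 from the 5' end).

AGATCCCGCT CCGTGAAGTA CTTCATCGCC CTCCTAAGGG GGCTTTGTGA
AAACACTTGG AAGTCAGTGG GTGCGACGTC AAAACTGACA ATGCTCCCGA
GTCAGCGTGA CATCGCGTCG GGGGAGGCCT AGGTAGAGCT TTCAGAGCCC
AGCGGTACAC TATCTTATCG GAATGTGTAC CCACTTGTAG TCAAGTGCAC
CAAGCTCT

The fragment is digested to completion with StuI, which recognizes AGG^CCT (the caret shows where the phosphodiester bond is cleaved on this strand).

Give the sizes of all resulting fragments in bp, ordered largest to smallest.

The StuI site (AGGCCT) starts at position 125.
StuI cuts after base 3 of each site, so after position 127.
Linear molecule, 1 cut → 2 fragments:
  1–127 → 127 bp
  128–208 → 81 bp
Sorted largest to smallest: 127, 81 bp.

127, 81 bp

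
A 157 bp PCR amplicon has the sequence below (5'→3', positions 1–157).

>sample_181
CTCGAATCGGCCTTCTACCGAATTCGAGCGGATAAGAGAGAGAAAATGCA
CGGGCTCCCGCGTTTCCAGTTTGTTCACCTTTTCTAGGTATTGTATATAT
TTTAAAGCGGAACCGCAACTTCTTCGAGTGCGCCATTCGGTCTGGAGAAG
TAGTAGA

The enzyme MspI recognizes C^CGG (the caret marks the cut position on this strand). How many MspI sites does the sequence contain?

No occurrence of CCGG is present in the sequence.
MspI does not cut: 0 sites.

0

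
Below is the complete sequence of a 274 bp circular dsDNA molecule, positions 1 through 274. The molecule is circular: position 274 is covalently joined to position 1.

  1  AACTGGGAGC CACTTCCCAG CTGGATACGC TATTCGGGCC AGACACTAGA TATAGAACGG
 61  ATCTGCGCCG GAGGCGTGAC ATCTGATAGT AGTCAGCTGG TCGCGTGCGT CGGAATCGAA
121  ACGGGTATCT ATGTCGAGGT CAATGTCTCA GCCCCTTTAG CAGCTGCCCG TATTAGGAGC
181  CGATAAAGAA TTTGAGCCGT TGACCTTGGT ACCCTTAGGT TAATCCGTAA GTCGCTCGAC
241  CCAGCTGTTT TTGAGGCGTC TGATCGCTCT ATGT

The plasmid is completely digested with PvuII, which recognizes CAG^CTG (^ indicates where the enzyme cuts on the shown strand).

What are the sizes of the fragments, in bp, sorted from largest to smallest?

PvuII sites (CAGCTG) start at positions 18, 94, 161, 242.
PvuII cuts after base 3 of each site, so after positions 20, 96, 163, 244.
Circular molecule, 4 cuts → 4 fragments:
  21–96 → 76 bp
  97–163 → 67 bp
  164–244 → 81 bp
  245–274 then 1–20 → 30 + 20 = 50 bp
Sorted largest to smallest: 81, 76, 67, 50 bp.

81, 76, 67, 50 bp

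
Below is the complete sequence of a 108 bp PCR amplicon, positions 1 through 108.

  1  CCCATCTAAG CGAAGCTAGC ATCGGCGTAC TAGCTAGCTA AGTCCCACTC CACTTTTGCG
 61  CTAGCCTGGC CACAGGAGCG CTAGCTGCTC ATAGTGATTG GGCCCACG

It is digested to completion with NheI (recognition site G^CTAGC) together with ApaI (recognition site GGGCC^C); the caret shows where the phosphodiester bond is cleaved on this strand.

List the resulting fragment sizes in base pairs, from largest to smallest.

27, 24, 20, 18, 15, 4 bp

NheI sites (GCTAGC) start at positions 15, 33, 60, 80.
NheI cuts after the first base of each site, so after positions 15, 33, 60, 80.
The ApaI site (GGGCCC) starts at position 100.
ApaI cuts after base 5 of each site (before the last base), so after position 104.
Combined cut positions: 15, 33, 60, 80, 104.
Linear molecule, 5 cuts → 6 fragments:
  1–15 → 15 bp
  16–33 → 18 bp
  34–60 → 27 bp
  61–80 → 20 bp
  81–104 → 24 bp
  105–108 → 4 bp
Sorted largest to smallest: 27, 24, 20, 18, 15, 4 bp.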